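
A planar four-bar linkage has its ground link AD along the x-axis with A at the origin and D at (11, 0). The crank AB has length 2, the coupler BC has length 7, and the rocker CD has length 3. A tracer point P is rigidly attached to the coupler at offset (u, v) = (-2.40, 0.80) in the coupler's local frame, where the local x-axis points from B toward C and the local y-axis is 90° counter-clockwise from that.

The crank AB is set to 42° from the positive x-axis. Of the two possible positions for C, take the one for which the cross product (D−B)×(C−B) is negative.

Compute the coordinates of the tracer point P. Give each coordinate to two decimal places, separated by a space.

-0.54 2.85

A=(0,0), D=(11.00,0)
B = A + 2.00·(cos42°, sin42°) = (1.4863, 1.3383)
|BD| = 9.6074
circle(B,7.00) ∩ circle(D,3.00): a=6.8854, h=1.2613
  candidates: C₊=(8.4803,1.6282) cross=12.118; C₋=(8.1289,-0.8699) cross=-12.118
  mode - wants cross < 0 → take C=(8.1289,-0.8699) (cross=-12.118)
ex = (C−B)/|BC| = (0.9489,-0.3154); ey = (0.3154,0.9489)
P = B + -2.40·ex + 0.80·ey = (-0.5388,2.8545)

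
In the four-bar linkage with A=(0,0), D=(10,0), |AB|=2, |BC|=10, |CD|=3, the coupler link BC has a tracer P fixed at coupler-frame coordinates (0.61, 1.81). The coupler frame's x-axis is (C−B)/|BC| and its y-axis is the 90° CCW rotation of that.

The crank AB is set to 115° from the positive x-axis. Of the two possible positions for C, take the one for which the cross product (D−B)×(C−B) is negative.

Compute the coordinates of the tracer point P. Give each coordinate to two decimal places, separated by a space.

0.47 3.20

A=(0,0), D=(10.00,0)
B = A + 2.00·(cos115°, sin115°) = (-0.8452, 1.8126)
|BD| = 10.9957
circle(B,10.00) ∩ circle(D,3.00): a=9.6358, h=2.6741
  candidates: C₊=(9.0996,2.8617) cross=29.404; C₋=(8.2179,-2.4134) cross=-29.404
  mode - wants cross < 0 → take C=(8.2179,-2.4134) (cross=-29.404)
ex = (C−B)/|BC| = (0.9063,-0.4226); ey = (0.4226,0.9063)
P = B + 0.61·ex + 1.81·ey = (0.4725,3.1953)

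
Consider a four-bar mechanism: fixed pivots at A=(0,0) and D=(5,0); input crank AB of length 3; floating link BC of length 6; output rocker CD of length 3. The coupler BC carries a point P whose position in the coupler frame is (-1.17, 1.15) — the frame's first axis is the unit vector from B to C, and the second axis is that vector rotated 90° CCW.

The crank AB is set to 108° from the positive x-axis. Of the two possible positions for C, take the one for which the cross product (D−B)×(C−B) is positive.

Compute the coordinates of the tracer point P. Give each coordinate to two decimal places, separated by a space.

A=(0,0), D=(5.00,0)
B = A + 3.00·(cos108°, sin108°) = (-0.9271, 2.8532)
|BD| = 6.5780
circle(B,6.00) ∩ circle(D,3.00): a=5.3413, h=2.7332
  candidates: C₊=(5.0712,2.9992) cross=17.979; C₋=(2.7001,-1.9263) cross=-17.979
  mode + wants cross > 0 → take C=(5.0712,2.9992) (cross=17.979)
ex = (C−B)/|BC| = (0.9997,0.0243); ey = (-0.0243,0.9997)
P = B + -1.17·ex + 1.15·ey = (-2.1247,3.9744)

-2.12 3.97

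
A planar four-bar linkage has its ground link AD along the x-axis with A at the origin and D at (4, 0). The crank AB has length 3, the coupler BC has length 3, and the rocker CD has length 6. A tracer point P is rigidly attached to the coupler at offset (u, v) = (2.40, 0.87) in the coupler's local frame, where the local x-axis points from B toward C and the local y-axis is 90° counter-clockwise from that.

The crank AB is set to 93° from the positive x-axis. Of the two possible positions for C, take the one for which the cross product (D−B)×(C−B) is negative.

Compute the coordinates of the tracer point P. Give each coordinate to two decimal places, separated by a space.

-0.91 0.56

A=(0,0), D=(4.00,0)
B = A + 3.00·(cos93°, sin93°) = (-0.1570, 2.9959)
|BD| = 5.1241
circle(B,3.00) ∩ circle(D,6.00): a=-0.0726, h=2.9991
  candidates: C₊=(1.5376,5.4714) cross=15.368; C₋=(-1.9694,0.6052) cross=-15.368
  mode - wants cross < 0 → take C=(-1.9694,0.6052) (cross=-15.368)
ex = (C−B)/|BC| = (-0.6041,-0.7969); ey = (0.7969,-0.6041)
P = B + 2.40·ex + 0.87·ey = (-0.9136,0.5578)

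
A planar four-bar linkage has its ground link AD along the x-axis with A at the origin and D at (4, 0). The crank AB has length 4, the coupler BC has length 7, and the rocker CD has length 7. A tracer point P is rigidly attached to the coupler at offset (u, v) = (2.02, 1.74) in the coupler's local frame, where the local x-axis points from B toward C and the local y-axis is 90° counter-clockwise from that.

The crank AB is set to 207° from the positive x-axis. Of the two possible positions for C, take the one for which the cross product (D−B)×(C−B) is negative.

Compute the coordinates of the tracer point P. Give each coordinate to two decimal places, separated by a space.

A=(0,0), D=(4.00,0)
B = A + 4.00·(cos207°, sin207°) = (-3.5640, -1.8160)
|BD| = 7.7790
circle(B,7.00) ∩ circle(D,7.00): a=3.8895, h=5.8200
  candidates: C₊=(-1.1407,4.7512) cross=45.273; C₋=(1.5766,-6.5671) cross=-45.273
  mode - wants cross < 0 → take C=(1.5766,-6.5671) (cross=-45.273)
ex = (C−B)/|BC| = (0.7344,-0.6787); ey = (0.6787,0.7344)
P = B + 2.02·ex + 1.74·ey = (-0.8996,-1.9092)

-0.90 -1.91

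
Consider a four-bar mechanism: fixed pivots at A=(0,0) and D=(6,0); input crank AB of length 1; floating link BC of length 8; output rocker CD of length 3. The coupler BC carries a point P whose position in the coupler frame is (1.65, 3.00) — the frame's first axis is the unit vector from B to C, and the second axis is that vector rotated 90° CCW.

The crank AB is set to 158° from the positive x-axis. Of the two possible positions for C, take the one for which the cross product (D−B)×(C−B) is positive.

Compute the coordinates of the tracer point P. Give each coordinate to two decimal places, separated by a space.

-0.32 3.74

A=(0,0), D=(6.00,0)
B = A + 1.00·(cos158°, sin158°) = (-0.9272, 0.3746)
|BD| = 6.9373
circle(B,8.00) ∩ circle(D,3.00): a=7.4327, h=2.9588
  candidates: C₊=(6.6545,2.9277) cross=20.526; C₋=(6.3349,-2.9812) cross=-20.526
  mode + wants cross > 0 → take C=(6.6545,2.9277) (cross=20.526)
ex = (C−B)/|BC| = (0.9477,0.3191); ey = (-0.3191,0.9477)
P = B + 1.65·ex + 3.00·ey = (-0.3209,3.7443)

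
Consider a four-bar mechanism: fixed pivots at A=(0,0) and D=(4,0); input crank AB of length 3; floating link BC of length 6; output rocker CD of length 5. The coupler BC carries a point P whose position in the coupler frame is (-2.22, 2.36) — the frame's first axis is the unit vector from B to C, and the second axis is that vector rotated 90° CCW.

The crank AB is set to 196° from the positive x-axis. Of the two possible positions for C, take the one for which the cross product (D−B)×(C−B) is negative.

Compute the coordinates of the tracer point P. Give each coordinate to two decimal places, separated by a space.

A=(0,0), D=(4.00,0)
B = A + 3.00·(cos196°, sin196°) = (-2.8838, -0.8269)
|BD| = 6.9333
circle(B,6.00) ∩ circle(D,5.00): a=4.2599, h=4.2253
  candidates: C₊=(0.8418,3.8763) cross=29.295; C₋=(1.8497,-4.5140) cross=-29.295
  mode - wants cross < 0 → take C=(1.8497,-4.5140) (cross=-29.295)
ex = (C−B)/|BC| = (0.7889,-0.6145); ey = (0.6145,0.7889)
P = B + -2.22·ex + 2.36·ey = (-3.1849,2.3991)

-3.18 2.40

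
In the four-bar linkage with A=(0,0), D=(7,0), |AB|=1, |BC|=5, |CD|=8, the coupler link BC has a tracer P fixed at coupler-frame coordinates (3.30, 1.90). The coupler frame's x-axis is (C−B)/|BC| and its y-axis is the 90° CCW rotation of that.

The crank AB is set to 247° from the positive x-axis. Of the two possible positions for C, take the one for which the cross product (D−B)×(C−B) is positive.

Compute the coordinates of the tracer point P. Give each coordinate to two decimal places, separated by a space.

A=(0,0), D=(7.00,0)
B = A + 1.00·(cos247°, sin247°) = (-0.3907, -0.9205)
|BD| = 7.4478
circle(B,5.00) ∩ circle(D,8.00): a=1.1057, h=4.8762
  candidates: C₊=(0.1038,4.0550) cross=36.317; C₋=(1.3092,-5.6227) cross=-36.317
  mode + wants cross > 0 → take C=(0.1038,4.0550) (cross=36.317)
ex = (C−B)/|BC| = (0.0989,0.9951); ey = (-0.9951,0.0989)
P = B + 3.30·ex + 1.90·ey = (-1.9550,2.5512)

-1.96 2.55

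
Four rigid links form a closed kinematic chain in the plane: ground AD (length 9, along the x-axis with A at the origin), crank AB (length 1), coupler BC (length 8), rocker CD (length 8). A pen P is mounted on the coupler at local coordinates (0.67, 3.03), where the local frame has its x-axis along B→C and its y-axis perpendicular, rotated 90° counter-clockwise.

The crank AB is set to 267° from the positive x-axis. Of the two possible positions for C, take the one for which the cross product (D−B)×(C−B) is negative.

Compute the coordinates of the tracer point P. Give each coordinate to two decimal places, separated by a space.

A=(0,0), D=(9.00,0)
B = A + 1.00·(cos267°, sin267°) = (-0.0523, -0.9986)
|BD| = 9.1073
circle(B,8.00) ∩ circle(D,8.00): a=4.5536, h=6.5776
  candidates: C₊=(3.7526,6.0386) cross=59.904; C₋=(5.1951,-7.0372) cross=-59.904
  mode - wants cross < 0 → take C=(5.1951,-7.0372) (cross=-59.904)
ex = (C−B)/|BC| = (0.6559,-0.7548); ey = (0.7548,0.6559)
P = B + 0.67·ex + 3.03·ey = (2.6743,0.4831)

2.67 0.48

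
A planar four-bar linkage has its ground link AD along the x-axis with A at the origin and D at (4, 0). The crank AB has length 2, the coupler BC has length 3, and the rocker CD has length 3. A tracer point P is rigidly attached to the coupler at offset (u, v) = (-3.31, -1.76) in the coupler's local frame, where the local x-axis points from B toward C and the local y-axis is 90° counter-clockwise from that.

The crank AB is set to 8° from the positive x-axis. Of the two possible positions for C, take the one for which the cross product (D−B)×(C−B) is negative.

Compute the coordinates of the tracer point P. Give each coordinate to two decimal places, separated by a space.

A=(0,0), D=(4.00,0)
B = A + 2.00·(cos8°, sin8°) = (1.9805, 0.2783)
|BD| = 2.0386
circle(B,3.00) ∩ circle(D,3.00): a=1.0193, h=2.8215
  candidates: C₊=(3.3755,2.9343) cross=5.752; C₋=(2.6050,-2.6559) cross=-5.752
  mode - wants cross < 0 → take C=(2.6050,-2.6559) (cross=-5.752)
ex = (C−B)/|BC| = (0.2082,-0.9781); ey = (0.9781,0.2082)
P = B + -3.31·ex + -1.76·ey = (-0.4299,3.1495)

-0.43 3.15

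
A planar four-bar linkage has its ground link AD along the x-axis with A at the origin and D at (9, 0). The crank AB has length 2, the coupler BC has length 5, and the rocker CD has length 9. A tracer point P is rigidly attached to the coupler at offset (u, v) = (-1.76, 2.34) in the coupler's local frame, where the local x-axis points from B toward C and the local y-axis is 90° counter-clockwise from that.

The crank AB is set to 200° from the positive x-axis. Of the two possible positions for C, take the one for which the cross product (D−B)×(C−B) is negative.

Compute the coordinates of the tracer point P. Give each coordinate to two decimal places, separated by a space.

A=(0,0), D=(9.00,0)
B = A + 2.00·(cos200°, sin200°) = (-1.8794, -0.6840)
|BD| = 10.9009
circle(B,5.00) ∩ circle(D,9.00): a=2.8818, h=4.0860
  candidates: C₊=(0.7404,3.5747) cross=44.540; C₋=(1.2532,-4.5811) cross=-44.540
  mode - wants cross < 0 → take C=(1.2532,-4.5811) (cross=-44.540)
ex = (C−B)/|BC| = (0.6265,-0.7794); ey = (0.7794,0.6265)
P = B + -1.76·ex + 2.34·ey = (-1.1582,2.1538)

-1.16 2.15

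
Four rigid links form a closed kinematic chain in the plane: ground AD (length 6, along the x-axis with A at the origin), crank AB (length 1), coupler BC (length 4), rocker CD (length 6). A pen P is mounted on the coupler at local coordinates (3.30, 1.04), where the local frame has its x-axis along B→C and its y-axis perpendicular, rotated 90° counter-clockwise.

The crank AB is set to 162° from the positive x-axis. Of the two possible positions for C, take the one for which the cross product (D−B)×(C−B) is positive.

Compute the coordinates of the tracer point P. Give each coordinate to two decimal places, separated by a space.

-0.01 3.64

A=(0,0), D=(6.00,0)
B = A + 1.00·(cos162°, sin162°) = (-0.9511, 0.3090)
|BD| = 6.9579
circle(B,4.00) ∩ circle(D,6.00): a=2.0418, h=3.4397
  candidates: C₊=(1.2414,3.6546) cross=23.933; C₋=(0.9359,-3.2179) cross=-23.933
  mode + wants cross > 0 → take C=(1.2414,3.6546) (cross=23.933)
ex = (C−B)/|BC| = (0.5481,0.8364); ey = (-0.8364,0.5481)
P = B + 3.30·ex + 1.04·ey = (-0.0121,3.6392)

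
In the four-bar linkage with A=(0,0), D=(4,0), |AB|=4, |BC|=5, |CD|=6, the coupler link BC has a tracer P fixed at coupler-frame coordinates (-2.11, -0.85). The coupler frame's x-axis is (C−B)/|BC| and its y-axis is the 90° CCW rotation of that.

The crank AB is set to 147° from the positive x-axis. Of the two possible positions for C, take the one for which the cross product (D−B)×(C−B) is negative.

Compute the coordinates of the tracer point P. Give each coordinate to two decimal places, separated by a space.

A=(0,0), D=(4.00,0)
B = A + 4.00·(cos147°, sin147°) = (-3.3547, 2.1786)
|BD| = 7.6706
circle(B,5.00) ∩ circle(D,6.00): a=3.1183, h=3.9085
  candidates: C₊=(0.7452,5.0405) cross=29.981; C₋=(-1.4749,-2.4546) cross=-29.981
  mode - wants cross < 0 → take C=(-1.4749,-2.4546) (cross=-29.981)
ex = (C−B)/|BC| = (0.3760,-0.9266); ey = (0.9266,0.3760)
P = B + -2.11·ex + -0.85·ey = (-4.9356,3.8142)

-4.94 3.81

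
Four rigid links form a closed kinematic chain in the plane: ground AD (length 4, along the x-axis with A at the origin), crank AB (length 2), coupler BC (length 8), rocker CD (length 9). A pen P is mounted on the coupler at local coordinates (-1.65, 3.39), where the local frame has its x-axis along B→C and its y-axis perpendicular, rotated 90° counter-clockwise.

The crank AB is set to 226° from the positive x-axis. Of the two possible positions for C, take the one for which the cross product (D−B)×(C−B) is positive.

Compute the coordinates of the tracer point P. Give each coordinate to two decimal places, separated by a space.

-4.59 -3.43

A=(0,0), D=(4.00,0)
B = A + 2.00·(cos226°, sin226°) = (-1.3893, -1.4387)
|BD| = 5.5780
circle(B,8.00) ∩ circle(D,9.00): a=1.2652, h=7.8993
  candidates: C₊=(-2.2043,6.5197) cross=44.063; C₋=(1.8704,-8.7444) cross=-44.063
  mode + wants cross > 0 → take C=(-2.2043,6.5197) (cross=44.063)
ex = (C−B)/|BC| = (-0.1019,0.9948); ey = (-0.9948,-0.1019)
P = B + -1.65·ex + 3.39·ey = (-4.5936,-3.4255)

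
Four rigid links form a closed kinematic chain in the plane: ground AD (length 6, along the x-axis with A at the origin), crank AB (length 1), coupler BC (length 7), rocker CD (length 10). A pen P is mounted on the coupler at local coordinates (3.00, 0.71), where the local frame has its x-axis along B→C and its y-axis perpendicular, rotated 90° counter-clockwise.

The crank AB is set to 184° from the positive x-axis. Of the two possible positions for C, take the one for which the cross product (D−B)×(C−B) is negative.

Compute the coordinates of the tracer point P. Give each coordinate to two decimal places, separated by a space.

A=(0,0), D=(6.00,0)
B = A + 1.00·(cos184°, sin184°) = (-0.9976, -0.0698)
|BD| = 6.9979
circle(B,7.00) ∩ circle(D,10.00): a=-0.1450, h=6.9985
  candidates: C₊=(-1.2123,6.9269) cross=48.975; C₋=(-1.0728,-7.0694) cross=-48.975
  mode - wants cross < 0 → take C=(-1.0728,-7.0694) (cross=-48.975)
ex = (C−B)/|BC| = (-0.0107,-0.9999); ey = (0.9999,-0.0107)
P = B + 3.00·ex + 0.71·ey = (-0.3198,-3.0772)

-0.32 -3.08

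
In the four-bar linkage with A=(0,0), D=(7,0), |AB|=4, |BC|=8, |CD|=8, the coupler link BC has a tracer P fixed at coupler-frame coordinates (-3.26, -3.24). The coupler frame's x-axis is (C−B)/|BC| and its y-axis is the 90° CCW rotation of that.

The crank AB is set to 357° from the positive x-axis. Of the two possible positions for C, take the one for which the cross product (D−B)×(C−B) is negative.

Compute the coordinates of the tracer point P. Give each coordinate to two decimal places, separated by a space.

0.03 2.11

A=(0,0), D=(7.00,0)
B = A + 4.00·(cos357°, sin357°) = (3.9945, -0.2093)
|BD| = 3.0128
circle(B,8.00) ∩ circle(D,8.00): a=1.5064, h=7.8569
  candidates: C₊=(4.9513,7.7332) cross=23.671; C₋=(6.0432,-7.9426) cross=-23.671
  mode - wants cross < 0 → take C=(6.0432,-7.9426) (cross=-23.671)
ex = (C−B)/|BC| = (0.2561,-0.9667); ey = (0.9667,0.2561)
P = B + -3.26·ex + -3.24·ey = (0.0277,2.1122)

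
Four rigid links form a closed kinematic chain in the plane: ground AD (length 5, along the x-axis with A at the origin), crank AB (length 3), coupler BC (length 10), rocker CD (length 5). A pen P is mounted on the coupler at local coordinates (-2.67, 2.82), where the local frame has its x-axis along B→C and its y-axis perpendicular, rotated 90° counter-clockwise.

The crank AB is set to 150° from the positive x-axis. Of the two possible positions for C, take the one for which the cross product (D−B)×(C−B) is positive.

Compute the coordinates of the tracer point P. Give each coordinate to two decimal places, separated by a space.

A=(0,0), D=(5.00,0)
B = A + 3.00·(cos150°, sin150°) = (-2.5981, 1.5000)
|BD| = 7.7447
circle(B,10.00) ∩ circle(D,5.00): a=8.7144, h=4.9051
  candidates: C₊=(6.9013,4.6244) cross=37.988; C₋=(5.0013,-5.0000) cross=-37.988
  mode + wants cross > 0 → take C=(6.9013,4.6244) (cross=37.988)
ex = (C−B)/|BC| = (0.9499,0.3124); ey = (-0.3124,0.9499)
P = B + -2.67·ex + 2.82·ey = (-6.0155,3.3446)

-6.02 3.34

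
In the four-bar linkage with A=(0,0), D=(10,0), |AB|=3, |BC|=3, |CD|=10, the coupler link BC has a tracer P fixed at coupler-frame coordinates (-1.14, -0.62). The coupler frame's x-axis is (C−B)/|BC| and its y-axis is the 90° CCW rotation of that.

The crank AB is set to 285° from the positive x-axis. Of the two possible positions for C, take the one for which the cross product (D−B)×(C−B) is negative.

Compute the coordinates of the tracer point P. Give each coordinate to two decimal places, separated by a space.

-0.19 -2.04

A=(0,0), D=(10.00,0)
B = A + 3.00·(cos285°, sin285°) = (0.7765, -2.8978)
|BD| = 9.6680
circle(B,3.00) ∩ circle(D,10.00): a=0.1278, h=2.9973
  candidates: C₊=(-0.0000,-0.0000) cross=28.978; C₋=(1.7967,-5.7190) cross=-28.978
  mode - wants cross < 0 → take C=(1.7967,-5.7190) (cross=-28.978)
ex = (C−B)/|BC| = (0.3401,-0.9404); ey = (0.9404,0.3401)
P = B + -1.14·ex + -0.62·ey = (-0.1943,-2.0366)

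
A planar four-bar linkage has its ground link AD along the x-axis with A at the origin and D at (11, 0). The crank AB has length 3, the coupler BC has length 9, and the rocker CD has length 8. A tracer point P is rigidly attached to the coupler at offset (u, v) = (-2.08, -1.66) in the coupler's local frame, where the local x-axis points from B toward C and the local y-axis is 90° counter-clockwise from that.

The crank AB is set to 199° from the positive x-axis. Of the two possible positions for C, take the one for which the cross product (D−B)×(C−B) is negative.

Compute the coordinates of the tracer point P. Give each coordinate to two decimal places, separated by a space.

-5.46 -1.42

A=(0,0), D=(11.00,0)
B = A + 3.00·(cos199°, sin199°) = (-2.8366, -0.9767)
|BD| = 13.8710
circle(B,9.00) ∩ circle(D,8.00): a=7.5483, h=4.9014
  candidates: C₊=(4.3479,4.4440) cross=67.987; C₋=(5.0381,-5.3344) cross=-67.987
  mode - wants cross < 0 → take C=(5.0381,-5.3344) (cross=-67.987)
ex = (C−B)/|BC| = (0.8750,-0.4842); ey = (0.4842,0.8750)
P = B + -2.08·ex + -1.66·ey = (-5.4602,-1.4220)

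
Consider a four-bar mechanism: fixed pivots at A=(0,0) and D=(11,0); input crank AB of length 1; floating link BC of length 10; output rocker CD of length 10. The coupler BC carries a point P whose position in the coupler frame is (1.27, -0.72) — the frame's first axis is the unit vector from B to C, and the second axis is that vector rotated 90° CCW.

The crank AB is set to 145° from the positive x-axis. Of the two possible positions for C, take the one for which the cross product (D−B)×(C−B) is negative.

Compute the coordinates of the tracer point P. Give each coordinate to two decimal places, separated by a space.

-0.72 -0.88

A=(0,0), D=(11.00,0)
B = A + 1.00·(cos145°, sin145°) = (-0.8192, 0.5736)
|BD| = 11.8331
circle(B,10.00) ∩ circle(D,10.00): a=5.9165, h=8.0619
  candidates: C₊=(5.4812,8.3392) cross=95.397; C₋=(4.6996,-7.7657) cross=-95.397
  mode - wants cross < 0 → take C=(4.6996,-7.7657) (cross=-95.397)
ex = (C−B)/|BC| = (0.5519,-0.8339); ey = (0.8339,0.5519)
P = B + 1.27·ex + -0.72·ey = (-0.7187,-0.8829)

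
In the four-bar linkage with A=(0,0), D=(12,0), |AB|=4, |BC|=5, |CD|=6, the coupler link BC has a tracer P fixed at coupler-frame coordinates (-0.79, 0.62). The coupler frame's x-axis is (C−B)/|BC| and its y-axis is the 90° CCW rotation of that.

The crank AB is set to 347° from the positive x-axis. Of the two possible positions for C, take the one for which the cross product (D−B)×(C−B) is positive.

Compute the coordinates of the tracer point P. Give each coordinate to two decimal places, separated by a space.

A=(0,0), D=(12.00,0)
B = A + 4.00·(cos347°, sin347°) = (3.8975, -0.8998)
|BD| = 8.1523
circle(B,5.00) ∩ circle(D,6.00): a=3.4015, h=3.6647
  candidates: C₊=(6.8737,3.1179) cross=29.876; C₋=(7.6827,-4.1666) cross=-29.876
  mode + wants cross > 0 → take C=(6.8737,3.1179) (cross=29.876)
ex = (C−B)/|BC| = (0.5952,0.8035); ey = (-0.8035,0.5952)
P = B + -0.79·ex + 0.62·ey = (2.9290,-1.1655)

2.93 -1.17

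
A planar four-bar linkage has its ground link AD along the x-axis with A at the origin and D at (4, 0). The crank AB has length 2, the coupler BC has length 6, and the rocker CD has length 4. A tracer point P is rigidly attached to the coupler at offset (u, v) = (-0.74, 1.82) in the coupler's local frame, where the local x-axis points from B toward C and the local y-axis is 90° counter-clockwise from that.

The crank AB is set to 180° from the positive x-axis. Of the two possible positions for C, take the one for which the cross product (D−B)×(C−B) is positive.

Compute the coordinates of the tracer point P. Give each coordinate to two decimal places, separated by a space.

-3.72 0.95

A=(0,0), D=(4.00,0)
B = A + 2.00·(cos180°, sin180°) = (-2.0000, 0.0000)
|BD| = 6.0000
circle(B,6.00) ∩ circle(D,4.00): a=4.6667, h=3.7712
  candidates: C₊=(2.6667,3.7712) cross=22.627; C₋=(2.6667,-3.7712) cross=-22.627
  mode + wants cross > 0 → take C=(2.6667,3.7712) (cross=22.627)
ex = (C−B)/|BC| = (0.7778,0.6285); ey = (-0.6285,0.7778)
P = B + -0.74·ex + 1.82·ey = (-3.7195,0.9504)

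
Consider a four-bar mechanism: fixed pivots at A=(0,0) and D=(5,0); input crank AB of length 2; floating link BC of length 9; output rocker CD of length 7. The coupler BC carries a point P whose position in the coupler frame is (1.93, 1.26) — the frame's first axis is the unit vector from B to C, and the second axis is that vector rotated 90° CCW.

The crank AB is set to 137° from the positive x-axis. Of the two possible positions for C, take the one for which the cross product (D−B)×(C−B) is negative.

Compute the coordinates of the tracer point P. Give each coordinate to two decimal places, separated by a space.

A=(0,0), D=(5.00,0)
B = A + 2.00·(cos137°, sin137°) = (-1.4627, 1.3640)
|BD| = 6.6051
circle(B,9.00) ∩ circle(D,7.00): a=5.7249, h=6.9444
  candidates: C₊=(5.5729,6.9765) cross=45.869; C₋=(2.7047,-6.6130) cross=-45.869
  mode - wants cross < 0 → take C=(2.7047,-6.6130) (cross=-45.869)
ex = (C−B)/|BC| = (0.4630,-0.8863); ey = (0.8863,0.4630)
P = B + 1.93·ex + 1.26·ey = (0.5478,0.2368)

0.55 0.24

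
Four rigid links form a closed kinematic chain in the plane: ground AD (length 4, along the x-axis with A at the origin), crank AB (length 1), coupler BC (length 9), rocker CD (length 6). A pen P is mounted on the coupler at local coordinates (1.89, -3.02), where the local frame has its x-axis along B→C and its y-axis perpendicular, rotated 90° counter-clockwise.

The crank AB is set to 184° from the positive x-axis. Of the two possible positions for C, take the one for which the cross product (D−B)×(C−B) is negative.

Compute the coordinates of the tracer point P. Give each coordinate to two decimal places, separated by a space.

-1.38 -3.61

A=(0,0), D=(4.00,0)
B = A + 1.00·(cos184°, sin184°) = (-0.9976, -0.0698)
|BD| = 4.9981
circle(B,9.00) ∩ circle(D,6.00): a=7.0008, h=5.6559
  candidates: C₊=(5.9236,5.6833) cross=28.268; C₋=(6.0815,-5.6274) cross=-28.268
  mode - wants cross < 0 → take C=(6.0815,-5.6274) (cross=-28.268)
ex = (C−B)/|BC| = (0.7866,-0.6175); ey = (0.6175,0.7866)
P = B + 1.89·ex + -3.02·ey = (-1.3759,-3.6123)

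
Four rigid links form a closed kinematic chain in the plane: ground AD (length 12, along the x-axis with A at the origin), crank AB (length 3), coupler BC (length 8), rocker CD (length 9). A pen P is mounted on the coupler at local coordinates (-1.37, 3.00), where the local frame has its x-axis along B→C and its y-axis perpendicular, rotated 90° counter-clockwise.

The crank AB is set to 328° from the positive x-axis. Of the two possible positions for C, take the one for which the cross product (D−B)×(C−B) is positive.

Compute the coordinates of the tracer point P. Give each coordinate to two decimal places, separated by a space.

-0.74 -1.87

A=(0,0), D=(12.00,0)
B = A + 3.00·(cos328°, sin328°) = (2.5441, -1.5898)
|BD| = 9.5886
circle(B,8.00) ∩ circle(D,9.00): a=3.9078, h=6.9806
  candidates: C₊=(5.2405,5.9422) cross=66.934; C₋=(7.5552,-7.8259) cross=-66.934
  mode + wants cross > 0 → take C=(5.2405,5.9422) (cross=66.934)
ex = (C−B)/|BC| = (0.3370,0.9415); ey = (-0.9415,0.3370)
P = B + -1.37·ex + 3.00·ey = (-0.7421,-1.8685)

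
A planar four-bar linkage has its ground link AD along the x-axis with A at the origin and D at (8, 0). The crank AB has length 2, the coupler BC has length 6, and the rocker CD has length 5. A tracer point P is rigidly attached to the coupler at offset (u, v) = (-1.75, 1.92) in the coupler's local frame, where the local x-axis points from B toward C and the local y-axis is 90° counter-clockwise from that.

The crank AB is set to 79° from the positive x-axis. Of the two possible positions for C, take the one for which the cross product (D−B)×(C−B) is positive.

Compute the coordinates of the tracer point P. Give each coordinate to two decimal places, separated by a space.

-2.02 2.96

A=(0,0), D=(8.00,0)
B = A + 2.00·(cos79°, sin79°) = (0.3816, 1.9633)
|BD| = 7.8673
circle(B,6.00) ∩ circle(D,5.00): a=4.6327, h=3.8128
  candidates: C₊=(5.8193,4.4994) cross=29.997; C₋=(3.9163,-2.8850) cross=-29.997
  mode + wants cross > 0 → take C=(5.8193,4.4994) (cross=29.997)
ex = (C−B)/|BC| = (0.9063,0.4227); ey = (-0.4227,0.9063)
P = B + -1.75·ex + 1.92·ey = (-2.0159,2.9636)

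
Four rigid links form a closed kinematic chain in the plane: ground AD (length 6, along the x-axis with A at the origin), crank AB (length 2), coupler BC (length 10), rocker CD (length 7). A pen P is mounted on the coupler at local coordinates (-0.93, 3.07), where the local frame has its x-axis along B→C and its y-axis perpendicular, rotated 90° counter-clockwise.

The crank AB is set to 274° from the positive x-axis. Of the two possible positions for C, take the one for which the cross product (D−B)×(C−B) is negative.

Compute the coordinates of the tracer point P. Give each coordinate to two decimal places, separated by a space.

0.60 1.18

A=(0,0), D=(6.00,0)
B = A + 2.00·(cos274°, sin274°) = (0.1395, -1.9951)
|BD| = 6.1908
circle(B,10.00) ∩ circle(D,7.00): a=7.2144, h=6.9248
  candidates: C₊=(4.7374,6.8852) cross=42.870; C₋=(9.2007,-6.2254) cross=-42.870
  mode - wants cross < 0 → take C=(9.2007,-6.2254) (cross=-42.870)
ex = (C−B)/|BC| = (0.9061,-0.4230); ey = (0.4230,0.9061)
P = B + -0.93·ex + 3.07·ey = (0.5955,1.1801)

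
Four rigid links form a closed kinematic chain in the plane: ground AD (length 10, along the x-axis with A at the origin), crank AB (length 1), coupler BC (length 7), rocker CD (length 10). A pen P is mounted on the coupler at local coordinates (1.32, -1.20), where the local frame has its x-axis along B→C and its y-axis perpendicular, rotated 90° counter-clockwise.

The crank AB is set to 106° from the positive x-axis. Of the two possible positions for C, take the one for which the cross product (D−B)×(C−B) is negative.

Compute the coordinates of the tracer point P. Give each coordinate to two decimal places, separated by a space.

-1.03 -0.66

A=(0,0), D=(10.00,0)
B = A + 1.00·(cos106°, sin106°) = (-0.2756, 0.9613)
|BD| = 10.3205
circle(B,7.00) ∩ circle(D,10.00): a=2.6894, h=6.4627
  candidates: C₊=(3.0041,7.1454) cross=66.699; C₋=(1.8002,-5.7239) cross=-66.699
  mode - wants cross < 0 → take C=(1.8002,-5.7239) (cross=-66.699)
ex = (C−B)/|BC| = (0.2965,-0.9550); ey = (0.9550,0.2965)
P = B + 1.32·ex + -1.20·ey = (-1.0302,-0.6552)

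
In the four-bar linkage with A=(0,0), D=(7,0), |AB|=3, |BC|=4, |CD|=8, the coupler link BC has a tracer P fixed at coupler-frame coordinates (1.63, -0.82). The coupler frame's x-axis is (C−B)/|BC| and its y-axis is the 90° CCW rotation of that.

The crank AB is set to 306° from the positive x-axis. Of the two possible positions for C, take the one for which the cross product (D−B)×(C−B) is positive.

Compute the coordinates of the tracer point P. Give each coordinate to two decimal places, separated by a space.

1.24 -0.68

A=(0,0), D=(7.00,0)
B = A + 3.00·(cos306°, sin306°) = (1.7634, -2.4271)
|BD| = 5.7717
circle(B,4.00) ∩ circle(D,8.00): a=-1.2723, h=3.7923
  candidates: C₊=(-0.9857,0.4786) cross=21.888; C₋=(2.2037,-6.4027) cross=-21.888
  mode + wants cross > 0 → take C=(-0.9857,0.4786) (cross=21.888)
ex = (C−B)/|BC| = (-0.6873,0.7264); ey = (-0.7264,-0.6873)
P = B + 1.63·ex + -0.82·ey = (1.2388,-0.6794)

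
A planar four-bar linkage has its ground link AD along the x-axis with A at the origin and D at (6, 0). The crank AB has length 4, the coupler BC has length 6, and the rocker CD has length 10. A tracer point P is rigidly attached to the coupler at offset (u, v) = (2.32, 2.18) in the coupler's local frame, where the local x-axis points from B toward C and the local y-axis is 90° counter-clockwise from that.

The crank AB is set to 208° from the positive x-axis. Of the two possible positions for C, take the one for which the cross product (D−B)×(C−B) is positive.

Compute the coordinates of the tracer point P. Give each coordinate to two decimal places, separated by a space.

-5.55 0.59

A=(0,0), D=(6.00,0)
B = A + 4.00·(cos208°, sin208°) = (-3.5318, -1.8779)
|BD| = 9.7150
circle(B,6.00) ∩ circle(D,10.00): a=1.5636, h=5.7927
  candidates: C₊=(-3.1174,4.1078) cross=56.276; C₋=(-0.8779,-7.2591) cross=-56.276
  mode + wants cross > 0 → take C=(-3.1174,4.1078) (cross=56.276)
ex = (C−B)/|BC| = (0.0691,0.9976); ey = (-0.9976,0.0691)
P = B + 2.32·ex + 2.18·ey = (-5.5463,0.5872)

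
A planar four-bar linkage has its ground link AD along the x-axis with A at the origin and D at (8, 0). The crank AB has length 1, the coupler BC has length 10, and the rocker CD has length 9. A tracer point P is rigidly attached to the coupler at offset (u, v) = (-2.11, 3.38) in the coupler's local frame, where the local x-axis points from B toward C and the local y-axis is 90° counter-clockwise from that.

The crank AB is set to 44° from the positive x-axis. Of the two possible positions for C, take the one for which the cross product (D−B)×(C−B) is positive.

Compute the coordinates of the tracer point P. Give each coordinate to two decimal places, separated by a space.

A=(0,0), D=(8.00,0)
B = A + 1.00·(cos44°, sin44°) = (0.7193, 0.6947)
|BD| = 7.3137
circle(B,10.00) ∩ circle(D,9.00): a=4.9558, h=8.6856
  candidates: C₊=(6.4777,8.8703) cross=63.524; C₋=(4.8278,-8.4224) cross=-63.524
  mode + wants cross > 0 → take C=(6.4777,8.8703) (cross=63.524)
ex = (C−B)/|BC| = (0.5758,0.8176); ey = (-0.8176,0.5758)
P = B + -2.11·ex + 3.38·ey = (-3.2590,0.9159)

-3.26 0.92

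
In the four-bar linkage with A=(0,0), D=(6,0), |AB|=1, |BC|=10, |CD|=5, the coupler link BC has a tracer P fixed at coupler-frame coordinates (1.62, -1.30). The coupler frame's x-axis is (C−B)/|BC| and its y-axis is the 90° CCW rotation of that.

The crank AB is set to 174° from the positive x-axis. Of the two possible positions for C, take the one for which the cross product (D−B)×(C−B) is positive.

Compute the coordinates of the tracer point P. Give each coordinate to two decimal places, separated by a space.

1.04 -0.33

A=(0,0), D=(6.00,0)
B = A + 1.00·(cos174°, sin174°) = (-0.9945, 0.1045)
|BD| = 6.9953
circle(B,10.00) ∩ circle(D,5.00): a=8.8584, h=4.6399
  candidates: C₊=(7.9322,4.6116) cross=32.458; C₋=(7.7935,-4.6672) cross=-32.458
  mode + wants cross > 0 → take C=(7.9322,4.6116) (cross=32.458)
ex = (C−B)/|BC| = (0.8927,0.4507); ey = (-0.4507,0.8927)
P = B + 1.62·ex + -1.30·ey = (1.0375,-0.3258)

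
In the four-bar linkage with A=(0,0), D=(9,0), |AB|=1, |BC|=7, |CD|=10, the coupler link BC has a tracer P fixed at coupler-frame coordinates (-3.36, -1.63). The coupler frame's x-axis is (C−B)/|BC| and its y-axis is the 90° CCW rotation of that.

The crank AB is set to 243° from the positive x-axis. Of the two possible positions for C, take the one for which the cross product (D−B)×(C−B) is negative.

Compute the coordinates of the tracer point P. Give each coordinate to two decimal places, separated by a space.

-3.25 1.59

A=(0,0), D=(9.00,0)
B = A + 1.00·(cos243°, sin243°) = (-0.4540, -0.8910)
|BD| = 9.4959
circle(B,7.00) ∩ circle(D,10.00): a=2.0626, h=6.6892
  candidates: C₊=(0.9718,5.9622) cross=63.520; C₋=(2.2271,-7.3572) cross=-63.520
  mode - wants cross < 0 → take C=(2.2271,-7.3572) (cross=-63.520)
ex = (C−B)/|BC| = (0.3830,-0.9237); ey = (0.9237,0.3830)
P = B + -3.36·ex + -1.63·ey = (-3.2466,1.5884)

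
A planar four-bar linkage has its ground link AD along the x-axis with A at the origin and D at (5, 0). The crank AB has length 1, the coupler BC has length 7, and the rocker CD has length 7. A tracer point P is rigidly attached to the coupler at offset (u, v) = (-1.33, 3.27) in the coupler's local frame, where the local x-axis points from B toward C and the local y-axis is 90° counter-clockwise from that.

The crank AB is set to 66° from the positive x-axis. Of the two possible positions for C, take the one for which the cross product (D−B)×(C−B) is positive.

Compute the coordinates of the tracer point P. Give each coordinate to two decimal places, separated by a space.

-3.08 1.45

A=(0,0), D=(5.00,0)
B = A + 1.00·(cos66°, sin66°) = (0.4067, 0.9135)
|BD| = 4.6832
circle(B,7.00) ∩ circle(D,7.00): a=2.3416, h=6.5967
  candidates: C₊=(3.9902,6.9268) cross=30.894; C₋=(1.4166,-6.0132) cross=-30.894
  mode + wants cross > 0 → take C=(3.9902,6.9268) (cross=30.894)
ex = (C−B)/|BC| = (0.5119,0.8590); ey = (-0.8590,0.5119)
P = B + -1.33·ex + 3.27·ey = (-3.0832,1.4450)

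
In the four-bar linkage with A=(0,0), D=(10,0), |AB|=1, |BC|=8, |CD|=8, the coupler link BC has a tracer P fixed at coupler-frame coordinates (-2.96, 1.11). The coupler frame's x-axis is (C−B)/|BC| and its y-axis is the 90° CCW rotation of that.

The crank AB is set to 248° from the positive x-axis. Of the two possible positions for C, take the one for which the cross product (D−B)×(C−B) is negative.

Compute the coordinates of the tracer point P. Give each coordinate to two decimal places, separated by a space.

-1.72 1.93

A=(0,0), D=(10.00,0)
B = A + 1.00·(cos248°, sin248°) = (-0.3746, -0.9272)
|BD| = 10.4160
circle(B,8.00) ∩ circle(D,8.00): a=5.2080, h=6.0726
  candidates: C₊=(4.2721,5.5849) cross=63.252; C₋=(5.3533,-6.5121) cross=-63.252
  mode - wants cross < 0 → take C=(5.3533,-6.5121) (cross=-63.252)
ex = (C−B)/|BC| = (0.7160,-0.6981); ey = (0.6981,0.7160)
P = B + -2.96·ex + 1.11·ey = (-1.7190,1.9340)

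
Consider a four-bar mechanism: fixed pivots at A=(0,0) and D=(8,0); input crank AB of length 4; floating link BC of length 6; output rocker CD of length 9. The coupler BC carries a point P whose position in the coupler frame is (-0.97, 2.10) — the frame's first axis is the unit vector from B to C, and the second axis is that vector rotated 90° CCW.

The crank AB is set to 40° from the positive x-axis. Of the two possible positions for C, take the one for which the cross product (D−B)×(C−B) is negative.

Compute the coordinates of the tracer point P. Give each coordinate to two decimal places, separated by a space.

A=(0,0), D=(8.00,0)
B = A + 4.00·(cos40°, sin40°) = (3.0642, 2.5712)
|BD| = 5.5654
circle(B,6.00) ∩ circle(D,9.00): a=-1.2602, h=5.8662
  candidates: C₊=(4.6567,8.3560) cross=32.647; C₋=(-0.7636,-2.0493) cross=-32.647
  mode - wants cross < 0 → take C=(-0.7636,-2.0493) (cross=-32.647)
ex = (C−B)/|BC| = (-0.6380,-0.7701); ey = (0.7701,-0.6380)
P = B + -0.97·ex + 2.10·ey = (5.3001,1.9784)

5.30 1.98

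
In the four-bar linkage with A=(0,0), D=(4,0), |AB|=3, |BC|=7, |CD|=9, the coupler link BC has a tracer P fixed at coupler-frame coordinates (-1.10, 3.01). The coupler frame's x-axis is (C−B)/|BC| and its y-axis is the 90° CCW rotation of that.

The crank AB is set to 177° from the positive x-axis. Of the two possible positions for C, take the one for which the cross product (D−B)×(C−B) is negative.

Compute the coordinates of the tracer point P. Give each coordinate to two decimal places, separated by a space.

A=(0,0), D=(4.00,0)
B = A + 3.00·(cos177°, sin177°) = (-2.9959, 0.1570)
|BD| = 6.9977
circle(B,7.00) ∩ circle(D,9.00): a=1.2123, h=6.8942
  candidates: C₊=(-1.6292,7.0223) cross=48.243; C₋=(-1.9385,-6.7627) cross=-48.243
  mode - wants cross < 0 → take C=(-1.9385,-6.7627) (cross=-48.243)
ex = (C−B)/|BC| = (0.1511,-0.9885); ey = (0.9885,0.1511)
P = B + -1.10·ex + 3.01·ey = (-0.1866,1.6990)

-0.19 1.70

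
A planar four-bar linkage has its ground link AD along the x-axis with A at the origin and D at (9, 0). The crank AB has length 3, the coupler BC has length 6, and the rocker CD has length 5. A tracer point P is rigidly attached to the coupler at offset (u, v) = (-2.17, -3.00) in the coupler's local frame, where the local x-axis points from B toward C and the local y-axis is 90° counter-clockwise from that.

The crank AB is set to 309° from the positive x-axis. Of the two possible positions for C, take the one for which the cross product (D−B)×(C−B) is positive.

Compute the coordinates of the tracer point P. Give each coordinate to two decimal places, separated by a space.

A=(0,0), D=(9.00,0)
B = A + 3.00·(cos309°, sin309°) = (1.8880, -2.3314)
|BD| = 7.4844
circle(B,6.00) ∩ circle(D,5.00): a=4.4771, h=3.9945
  candidates: C₊=(4.8980,2.8589) cross=29.896; C₋=(7.3866,-4.7325) cross=-29.896
  mode + wants cross > 0 → take C=(4.8980,2.8589) (cross=29.896)
ex = (C−B)/|BC| = (0.5017,0.8651); ey = (-0.8651,0.5017)
P = B + -2.17·ex + -3.00·ey = (3.3945,-5.7136)

3.39 -5.71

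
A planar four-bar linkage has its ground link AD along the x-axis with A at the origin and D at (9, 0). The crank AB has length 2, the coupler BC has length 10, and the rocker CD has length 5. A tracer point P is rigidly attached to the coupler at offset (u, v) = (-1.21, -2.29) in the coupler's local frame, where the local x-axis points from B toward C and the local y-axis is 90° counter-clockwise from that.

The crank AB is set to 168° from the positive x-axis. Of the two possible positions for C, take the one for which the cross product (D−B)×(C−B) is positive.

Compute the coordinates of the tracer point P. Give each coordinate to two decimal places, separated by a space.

-2.09 -2.17

A=(0,0), D=(9.00,0)
B = A + 2.00·(cos168°, sin168°) = (-1.9563, 0.4158)
|BD| = 10.9642
circle(B,10.00) ∩ circle(D,5.00): a=8.9023, h=4.5551
  candidates: C₊=(7.1124,4.6300) cross=49.943; C₋=(6.7669,-4.4736) cross=-49.943
  mode + wants cross > 0 → take C=(7.1124,4.6300) (cross=49.943)
ex = (C−B)/|BC| = (0.9069,0.4214); ey = (-0.4214,0.9069)
P = B + -1.21·ex + -2.29·ey = (-2.0886,-2.1708)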